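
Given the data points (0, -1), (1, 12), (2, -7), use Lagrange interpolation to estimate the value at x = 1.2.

Lagrange interpolation formula:
P(x) = Σ yᵢ × Lᵢ(x)
where Lᵢ(x) = Π_{j≠i} (x - xⱼ)/(xᵢ - xⱼ)

L_0(1.2) = (1.2 - 1)/(0 - 1) × (1.2 - 2)/(0 - 2) = -0.080000
L_1(1.2) = (1.2 - 0)/(1 - 0) × (1.2 - 2)/(1 - 2) = 0.960000
L_2(1.2) = (1.2 - 0)/(2 - 0) × (1.2 - 1)/(2 - 1) = 0.120000

P(1.2) = (-1)×L_0(1.2) + 12×L_1(1.2) + (-7)×L_2(1.2)
P(1.2) = 10.760000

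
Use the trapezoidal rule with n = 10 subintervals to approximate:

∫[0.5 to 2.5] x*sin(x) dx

f(x) = x*sin(x)
a = 0.5, b = 2.5, n = 10
h = (b - a)/n = 0.200000

Trapezoidal rule: (h/2)[f(x₀) + 2f(x₁) + 2f(x₂) + ... + f(xₙ)]

x_0 = 0.5000, f(x_0) = 0.239713, coefficient = 1
x_1 = 0.7000, f(x_1) = 0.450952, coefficient = 2
x_2 = 0.9000, f(x_2) = 0.704994, coefficient = 2
x_3 = 1.1000, f(x_3) = 0.980328, coefficient = 2
x_4 = 1.3000, f(x_4) = 1.252626, coefficient = 2
x_5 = 1.5000, f(x_5) = 1.496242, coefficient = 2
x_6 = 1.7000, f(x_6) = 1.685830, coefficient = 2
x_7 = 1.9000, f(x_7) = 1.797970, coefficient = 2
x_8 = 2.1000, f(x_8) = 1.812740, coefficient = 2
x_9 = 2.3000, f(x_9) = 1.715122, coefficient = 2
x_10 = 2.5000, f(x_10) = 1.496180, coefficient = 1

I ≈ (0.200000/2) × 25.529503 = 2.552950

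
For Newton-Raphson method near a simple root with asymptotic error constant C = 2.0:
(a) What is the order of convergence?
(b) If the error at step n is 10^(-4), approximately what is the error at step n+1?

(a) Newton-Raphson has quadratic (order 2) convergence near simple roots.
    This means |e_{n+1}| ≈ C|e_n|².

(b) With |e_n| = 10^(-4) and C = 2.0:
    |e_{n+1}| ≈ 2.0 × (10^(-4))² = 2.0 × 10^(-8)

(a) 2 (quadratic); (b) |e_{n+1}| ≈ 2.000e-08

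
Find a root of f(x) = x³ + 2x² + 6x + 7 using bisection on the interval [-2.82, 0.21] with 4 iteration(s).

f(x) = x³ + 2x² + 6x + 7
Initial interval: [-2.82, 0.21]

Iteration 1:
  c_1 = (-2.820000 + 0.210000)/2 = -1.305000
  f(c_1) = f(-1.305000) = 0.353602
  f(a) × f(c) < 0, new interval: [-2.820000, -1.305000]
Iteration 2:
  c_2 = (-2.820000 + (-1.305000))/2 = -2.062500
  f(c_2) = f(-2.062500) = -5.640869
  f(a) × f(c) ≥ 0, new interval: [-2.062500, -1.305000]
Iteration 3:
  c_3 = (-2.062500 + (-1.305000))/2 = -1.683750
  f(c_3) = f(-1.683750) = -2.205927
  f(a) × f(c) ≥ 0, new interval: [-1.683750, -1.305000]
Iteration 4:
  c_4 = (-1.683750 + (-1.305000))/2 = -1.494375
  f(c_4) = f(-1.494375) = -0.837110
  f(a) × f(c) ≥ 0, new interval: [-1.494375, -1.305000]

After 4 iteration(s), the approximation is c_4 = -1.494375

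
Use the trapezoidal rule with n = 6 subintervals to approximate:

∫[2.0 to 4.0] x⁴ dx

f(x) = x⁴
a = 2.0, b = 4.0, n = 6
h = (b - a)/n = 0.333333

Trapezoidal rule: (h/2)[f(x₀) + 2f(x₁) + 2f(x₂) + ... + f(xₙ)]

x_0 = 2.0000, f(x_0) = 16.000000, coefficient = 1
x_1 = 2.3333, f(x_1) = 29.641975, coefficient = 2
x_2 = 2.6667, f(x_2) = 50.567901, coefficient = 2
x_3 = 3.0000, f(x_3) = 81.000000, coefficient = 2
x_4 = 3.3333, f(x_4) = 123.456790, coefficient = 2
x_5 = 3.6667, f(x_5) = 180.753086, coefficient = 2
x_6 = 4.0000, f(x_6) = 256.000000, coefficient = 1

I ≈ (0.333333/2) × 1202.839506 = 200.473251
Exact value: 198.400000
Error: 2.073251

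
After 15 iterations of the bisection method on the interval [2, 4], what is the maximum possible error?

Bisection error bound: |error| ≤ (b-a)/2^n
|error| ≤ (4 - 2)/2^15 = 2/2^15
|error| ≤ 0.0000610352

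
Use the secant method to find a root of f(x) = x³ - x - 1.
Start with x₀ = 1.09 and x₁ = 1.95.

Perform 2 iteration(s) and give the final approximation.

f(x) = x³ - x - 1
x₀ = 1.09, x₁ = 1.95

Secant formula: x_{n+1} = x_n - f(x_n)(x_n - x_{n-1})/(f(x_n) - f(x_{n-1}))

Iteration 1:
  f(1.090000) = -0.794971
  f(1.950000) = 4.464875
  x_2 = 1.950000 - 4.464875×(1.950000 - 1.090000)/(4.464875 - (-0.794971))
       = 1.219980
Iteration 2:
  f(1.950000) = 4.464875
  f(1.219980) = -0.404221
  x_3 = 1.219980 - (-0.404221)×(1.219980 - 1.950000)/(-0.404221 - 4.464875)
       = 1.280585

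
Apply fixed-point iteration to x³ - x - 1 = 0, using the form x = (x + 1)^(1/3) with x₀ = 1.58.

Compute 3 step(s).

Equation: x³ - x - 1 = 0
Fixed-point form: x = (x + 1)^(1/3)
x₀ = 1.58

x_1 = g(1.580000) = 1.371534
x_2 = g(1.371534) = 1.333551
x_3 = g(1.333551) = 1.326394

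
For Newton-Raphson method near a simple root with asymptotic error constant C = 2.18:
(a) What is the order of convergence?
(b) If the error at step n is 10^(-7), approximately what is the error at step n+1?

(a) Newton-Raphson has quadratic (order 2) convergence near simple roots.
    This means |e_{n+1}| ≈ C|e_n|².

(b) With |e_n| = 10^(-7) and C = 2.18:
    |e_{n+1}| ≈ 2.18 × (10^(-7))² = 2.18 × 10^(-14)

(a) 2 (quadratic); (b) |e_{n+1}| ≈ 2.180e-14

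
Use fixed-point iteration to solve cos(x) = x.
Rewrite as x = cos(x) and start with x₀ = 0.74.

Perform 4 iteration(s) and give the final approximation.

Equation: cos(x) = x
Fixed-point form: x = cos(x)
x₀ = 0.74

x_1 = g(0.740000) = 0.738469
x_2 = g(0.738469) = 0.739500
x_3 = g(0.739500) = 0.738805
x_4 = g(0.738805) = 0.739274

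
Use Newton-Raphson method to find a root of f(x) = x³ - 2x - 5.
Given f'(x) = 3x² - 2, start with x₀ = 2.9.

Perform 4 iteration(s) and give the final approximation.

f(x) = x³ - 2x - 5
f'(x) = 3x² - 2
x₀ = 2.9

Newton-Raphson formula: x_{n+1} = x_n - f(x_n)/f'(x_n)

Iteration 1:
  f(2.900000) = 13.589000
  f'(2.900000) = 23.230000
  x_1 = 2.900000 - 13.589000/23.230000 = 2.315024
Iteration 2:
  f(2.315024) = 2.776939
  f'(2.315024) = 14.078004
  x_2 = 2.315024 - 2.776939/14.078004 = 2.117770
Iteration 3:
  f(2.117770) = 0.262551
  f'(2.117770) = 11.454848
  x_3 = 2.117770 - 0.262551/11.454848 = 2.094849
Iteration 4:
  f(2.094849) = 0.003326
  f'(2.094849) = 11.165182
  x_4 = 2.094849 - 0.003326/11.165182 = 2.094552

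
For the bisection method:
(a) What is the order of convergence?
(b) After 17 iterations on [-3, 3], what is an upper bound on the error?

(a) Bisection has linear (order 1) convergence; the error is halved each step.

(b) Error bound = (b-a)/2^n = (3 - (-3))/2^{17}
    = 6/2^{17}

(a) 1 (linear); (b) error ≤ 4.58e-05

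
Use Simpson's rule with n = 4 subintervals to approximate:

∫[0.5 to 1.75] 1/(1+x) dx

f(x) = 1/(1+x)
a = 0.5, b = 1.75, n = 4
h = (b - a)/n = 0.312500

Simpson's rule: (h/3)[f(x₀) + 4f(x₁) + 2f(x₂) + ... + f(xₙ)]

x_0 = 0.5000, f(x_0) = 0.666667, coefficient = 1
x_1 = 0.8125, f(x_1) = 0.551724, coefficient = 4
x_2 = 1.1250, f(x_2) = 0.470588, coefficient = 2
x_3 = 1.4375, f(x_3) = 0.410256, coefficient = 4
x_4 = 1.7500, f(x_4) = 0.363636, coefficient = 1

I ≈ (0.312500/3) × 5.819402 = 0.606188
Exact value: 0.606136
Error: 0.000052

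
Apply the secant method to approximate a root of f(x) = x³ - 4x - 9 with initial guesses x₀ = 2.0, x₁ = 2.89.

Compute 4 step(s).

f(x) = x³ - 4x - 9
x₀ = 2.0, x₁ = 2.89

Secant formula: x_{n+1} = x_n - f(x_n)(x_n - x_{n-1})/(f(x_n) - f(x_{n-1}))

Iteration 1:
  f(2.000000) = -9.000000
  f(2.890000) = 3.577569
  x_2 = 2.890000 - 3.577569×(2.890000 - 2.000000)/(3.577569 - (-9.000000))
       = 2.636848
Iteration 2:
  f(2.890000) = 3.577569
  f(2.636848) = -1.213473
  x_3 = 2.636848 - (-1.213473)×(2.636848 - 2.890000)/(-1.213473 - 3.577569)
       = 2.700966
Iteration 3:
  f(2.636848) = -1.213473
  f(2.700966) = -0.099725
  x_4 = 2.700966 - (-0.099725)×(2.700966 - 2.636848)/(-0.099725 - (-1.213473))
       = 2.706707
Iteration 4:
  f(2.700966) = -0.099725
  f(2.706707) = 0.003226
  x_5 = 2.706707 - 0.003226×(2.706707 - 2.700966)/(0.003226 - (-0.099725))
       = 2.706528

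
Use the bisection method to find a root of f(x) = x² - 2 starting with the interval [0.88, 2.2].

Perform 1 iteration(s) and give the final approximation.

f(x) = x² - 2
Initial interval: [0.88, 2.2]

Iteration 1:
  c_1 = (0.880000 + 2.200000)/2 = 1.540000
  f(c_1) = f(1.540000) = 0.371600
  f(a) × f(c) < 0, new interval: [0.880000, 1.540000]

After 1 iteration(s), the approximation is c_1 = 1.540000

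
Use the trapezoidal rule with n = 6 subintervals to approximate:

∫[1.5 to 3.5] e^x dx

f(x) = e^x
a = 1.5, b = 3.5, n = 6
h = (b - a)/n = 0.333333

Trapezoidal rule: (h/2)[f(x₀) + 2f(x₁) + 2f(x₂) + ... + f(xₙ)]

x_0 = 1.5000, f(x_0) = 4.481689, coefficient = 1
x_1 = 1.8333, f(x_1) = 6.254701, coefficient = 2
x_2 = 2.1667, f(x_2) = 8.729138, coefficient = 2
x_3 = 2.5000, f(x_3) = 12.182494, coefficient = 2
x_4 = 2.8333, f(x_4) = 17.002040, coefficient = 2
x_5 = 3.1667, f(x_5) = 23.728258, coefficient = 2
x_6 = 3.5000, f(x_6) = 33.115452, coefficient = 1

I ≈ (0.333333/2) × 173.390404 = 28.898401
Exact value: 28.633763
Error: 0.264638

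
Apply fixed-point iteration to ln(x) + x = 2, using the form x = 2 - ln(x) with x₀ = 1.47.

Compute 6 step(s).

Equation: ln(x) + x = 2
Fixed-point form: x = 2 - ln(x)
x₀ = 1.47

x_1 = g(1.470000) = 1.614738
x_2 = g(1.614738) = 1.520828
x_3 = g(1.520828) = 1.580745
x_4 = g(1.580745) = 1.542104
x_5 = g(1.542104) = 1.566853
x_6 = g(1.566853) = 1.550931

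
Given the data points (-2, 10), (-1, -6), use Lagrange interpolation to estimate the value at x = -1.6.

Lagrange interpolation formula:
P(x) = Σ yᵢ × Lᵢ(x)
where Lᵢ(x) = Π_{j≠i} (x - xⱼ)/(xᵢ - xⱼ)

L_0(-1.6) = (-1.6 - (-1))/(-2 - (-1)) = 0.600000
L_1(-1.6) = (-1.6 - (-2))/(-1 - (-2)) = 0.400000

P(-1.6) = 10×L_0(-1.6) + (-6)×L_1(-1.6)
P(-1.6) = 3.600000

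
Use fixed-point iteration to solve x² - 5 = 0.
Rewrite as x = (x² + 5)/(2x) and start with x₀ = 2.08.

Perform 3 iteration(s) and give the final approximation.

Equation: x² - 5 = 0
Fixed-point form: x = (x² + 5)/(2x)
x₀ = 2.08

x_1 = g(2.080000) = 2.241923
x_2 = g(2.241923) = 2.236076
x_3 = g(2.236076) = 2.236068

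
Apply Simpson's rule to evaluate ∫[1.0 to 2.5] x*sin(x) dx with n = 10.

f(x) = x*sin(x)
a = 1.0, b = 2.5, n = 10
h = (b - a)/n = 0.150000

Simpson's rule: (h/3)[f(x₀) + 4f(x₁) + 2f(x₂) + ... + f(xₙ)]

x_0 = 1.0000, f(x_0) = 0.841471, coefficient = 1
x_1 = 1.1500, f(x_1) = 1.049679, coefficient = 4
x_2 = 1.3000, f(x_2) = 1.252626, coefficient = 2
x_3 = 1.4500, f(x_3) = 1.439434, coefficient = 4
x_4 = 1.6000, f(x_4) = 1.599318, coefficient = 2
x_5 = 1.7500, f(x_5) = 1.721975, coefficient = 4
x_6 = 1.9000, f(x_6) = 1.797970, coefficient = 2
x_7 = 2.0500, f(x_7) = 1.819093, coefficient = 4
x_8 = 2.2000, f(x_8) = 1.778692, coefficient = 2
x_9 = 2.3500, f(x_9) = 1.671962, coefficient = 4
x_10 = 2.5000, f(x_10) = 1.496180, coefficient = 1

I ≈ (0.150000/3) × 46.003435 = 2.300172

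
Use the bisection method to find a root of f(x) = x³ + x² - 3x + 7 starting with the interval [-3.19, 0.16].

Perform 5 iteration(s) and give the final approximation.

f(x) = x³ + x² - 3x + 7
Initial interval: [-3.19, 0.16]

Iteration 1:
  c_1 = (-3.190000 + 0.160000)/2 = -1.515000
  f(c_1) = f(-1.515000) = 10.362959
  f(a) × f(c) < 0, new interval: [-3.190000, -1.515000]
Iteration 2:
  c_2 = (-3.190000 + (-1.515000))/2 = -2.352500
  f(c_2) = f(-2.352500) = 6.572418
  f(a) × f(c) < 0, new interval: [-3.190000, -2.352500]
Iteration 3:
  c_3 = (-3.190000 + (-2.352500))/2 = -2.771250
  f(c_3) = f(-2.771250) = 1.710857
  f(a) × f(c) < 0, new interval: [-3.190000, -2.771250]
Iteration 4:
  c_4 = (-3.190000 + (-2.771250))/2 = -2.980625
  f(c_4) = f(-2.980625) = -1.654246
  f(a) × f(c) ≥ 0, new interval: [-2.980625, -2.771250]
Iteration 5:
  c_5 = (-2.980625 + (-2.771250))/2 = -2.875938
  f(c_5) = f(-2.875938) = 0.111902
  f(a) × f(c) < 0, new interval: [-2.980625, -2.875938]

After 5 iteration(s), the approximation is c_5 = -2.875938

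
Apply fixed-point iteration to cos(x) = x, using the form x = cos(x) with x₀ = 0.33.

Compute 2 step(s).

Equation: cos(x) = x
Fixed-point form: x = cos(x)
x₀ = 0.33

x_1 = g(0.330000) = 0.946042
x_2 = g(0.946042) = 0.584898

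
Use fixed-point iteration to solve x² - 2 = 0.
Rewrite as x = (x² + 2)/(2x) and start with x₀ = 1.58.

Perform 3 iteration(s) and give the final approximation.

Equation: x² - 2 = 0
Fixed-point form: x = (x² + 2)/(2x)
x₀ = 1.58

x_1 = g(1.580000) = 1.422911
x_2 = g(1.422911) = 1.414240
x_3 = g(1.414240) = 1.414214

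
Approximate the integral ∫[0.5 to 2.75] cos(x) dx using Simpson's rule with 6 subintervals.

f(x) = cos(x)
a = 0.5, b = 2.75, n = 6
h = (b - a)/n = 0.375000

Simpson's rule: (h/3)[f(x₀) + 4f(x₁) + 2f(x₂) + ... + f(xₙ)]

x_0 = 0.5000, f(x_0) = 0.877583, coefficient = 1
x_1 = 0.8750, f(x_1) = 0.640997, coefficient = 4
x_2 = 1.2500, f(x_2) = 0.315322, coefficient = 2
x_3 = 1.6250, f(x_3) = -0.054177, coefficient = 4
x_4 = 2.0000, f(x_4) = -0.416147, coefficient = 2
x_5 = 2.3750, f(x_5) = -0.720278, coefficient = 4
x_6 = 2.7500, f(x_6) = -0.924302, coefficient = 1

I ≈ (0.375000/3) × -0.782204 = -0.097775
Exact value: -0.097765
Error: 0.000011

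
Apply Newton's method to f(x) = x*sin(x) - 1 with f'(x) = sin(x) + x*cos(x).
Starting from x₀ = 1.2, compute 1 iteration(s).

f(x) = x*sin(x) - 1
f'(x) = sin(x) + x*cos(x)
x₀ = 1.2

Newton-Raphson formula: x_{n+1} = x_n - f(x_n)/f'(x_n)

Iteration 1:
  f(1.200000) = 0.118447
  f'(1.200000) = 1.366868
  x_1 = 1.200000 - 0.118447/1.366868 = 1.113344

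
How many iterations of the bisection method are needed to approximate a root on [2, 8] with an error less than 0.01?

We need (b-a)/2^n ≤ 0.01
(8 - 2)/2^n ≤ 0.01
6/2^n ≤ 0.01
2^n ≥ 600
n ≥ log₂(600) = 9.23
n ≥ 10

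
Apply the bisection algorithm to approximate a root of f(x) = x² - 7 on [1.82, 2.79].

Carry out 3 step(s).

f(x) = x² - 7
Initial interval: [1.82, 2.79]

Iteration 1:
  c_1 = (1.820000 + 2.790000)/2 = 2.305000
  f(c_1) = f(2.305000) = -1.686975
  f(a) × f(c) ≥ 0, new interval: [2.305000, 2.790000]
Iteration 2:
  c_2 = (2.305000 + 2.790000)/2 = 2.547500
  f(c_2) = f(2.547500) = -0.510244
  f(a) × f(c) ≥ 0, new interval: [2.547500, 2.790000]
Iteration 3:
  c_3 = (2.547500 + 2.790000)/2 = 2.668750
  f(c_3) = f(2.668750) = 0.122227
  f(a) × f(c) < 0, new interval: [2.547500, 2.668750]

After 3 iteration(s), the approximation is c_3 = 2.668750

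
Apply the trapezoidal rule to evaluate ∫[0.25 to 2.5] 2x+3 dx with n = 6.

f(x) = 2x+3
a = 0.25, b = 2.5, n = 6
h = (b - a)/n = 0.375000

Trapezoidal rule: (h/2)[f(x₀) + 2f(x₁) + 2f(x₂) + ... + f(xₙ)]

x_0 = 0.2500, f(x_0) = 3.500000, coefficient = 1
x_1 = 0.6250, f(x_1) = 4.250000, coefficient = 2
x_2 = 1.0000, f(x_2) = 5.000000, coefficient = 2
x_3 = 1.3750, f(x_3) = 5.750000, coefficient = 2
x_4 = 1.7500, f(x_4) = 6.500000, coefficient = 2
x_5 = 2.1250, f(x_5) = 7.250000, coefficient = 2
x_6 = 2.5000, f(x_6) = 8.000000, coefficient = 1

I ≈ (0.375000/2) × 69.000000 = 12.937500
Exact value: 12.937500
Error: 0.000000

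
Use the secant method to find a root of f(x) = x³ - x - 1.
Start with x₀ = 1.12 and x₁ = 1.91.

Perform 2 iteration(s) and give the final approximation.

f(x) = x³ - x - 1
x₀ = 1.12, x₁ = 1.91

Secant formula: x_{n+1} = x_n - f(x_n)(x_n - x_{n-1})/(f(x_n) - f(x_{n-1}))

Iteration 1:
  f(1.120000) = -0.715072
  f(1.910000) = 4.057871
  x_2 = 1.910000 - 4.057871×(1.910000 - 1.120000)/(4.057871 - (-0.715072))
       = 1.238356
Iteration 2:
  f(1.910000) = 4.057871
  f(1.238356) = -0.339305
  x_3 = 1.238356 - (-0.339305)×(1.238356 - 1.910000)/(-0.339305 - 4.057871)
       = 1.290183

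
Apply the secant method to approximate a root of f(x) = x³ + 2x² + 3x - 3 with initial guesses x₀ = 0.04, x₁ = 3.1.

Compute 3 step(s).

f(x) = x³ + 2x² + 3x - 3
x₀ = 0.04, x₁ = 3.1

Secant formula: x_{n+1} = x_n - f(x_n)(x_n - x_{n-1})/(f(x_n) - f(x_{n-1}))

Iteration 1:
  f(0.040000) = -2.876736
  f(3.100000) = 55.311000
  x_2 = 3.100000 - 55.311000×(3.100000 - 0.040000)/(55.311000 - (-2.876736))
       = 0.191283
Iteration 2:
  f(3.100000) = 55.311000
  f(0.191283) = -2.345974
  x_3 = 0.191283 - (-2.345974)×(0.191283 - 3.100000)/(-2.345974 - 55.311000)
       = 0.309634
Iteration 3:
  f(0.191283) = -2.345974
  f(0.309634) = -1.849665
  x_4 = 0.309634 - (-1.849665)×(0.309634 - 0.191283)/(-1.849665 - (-2.345974))
       = 0.750711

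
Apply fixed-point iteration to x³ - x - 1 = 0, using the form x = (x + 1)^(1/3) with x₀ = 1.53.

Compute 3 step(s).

Equation: x³ - x - 1 = 0
Fixed-point form: x = (x + 1)^(1/3)
x₀ = 1.53

x_1 = g(1.530000) = 1.362616
x_2 = g(1.362616) = 1.331878
x_3 = g(1.331878) = 1.326077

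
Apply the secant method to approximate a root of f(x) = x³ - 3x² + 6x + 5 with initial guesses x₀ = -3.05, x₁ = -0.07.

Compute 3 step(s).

f(x) = x³ - 3x² + 6x + 5
x₀ = -3.05, x₁ = -0.07

Secant formula: x_{n+1} = x_n - f(x_n)(x_n - x_{n-1})/(f(x_n) - f(x_{n-1}))

Iteration 1:
  f(-3.050000) = -69.580125
  f(-0.070000) = 4.564957
  x_2 = -0.070000 - 4.564957×(-0.070000 - (-3.050000))/(4.564957 - (-69.580125))
       = -0.253472
Iteration 2:
  f(-0.070000) = 4.564957
  f(-0.253472) = 3.270136
  x_3 = -0.253472 - 3.270136×(-0.253472 - (-0.070000))/(3.270136 - 4.564957)
       = -0.716841
Iteration 3:
  f(-0.253472) = 3.270136
  f(-0.716841) = -1.210987
  x_4 = -0.716841 - (-1.210987)×(-0.716841 - (-0.253472))/(-1.210987 - 3.270136)
       = -0.591619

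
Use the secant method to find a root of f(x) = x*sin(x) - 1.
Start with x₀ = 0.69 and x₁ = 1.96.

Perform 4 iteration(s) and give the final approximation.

f(x) = x*sin(x) - 1
x₀ = 0.69, x₁ = 1.96

Secant formula: x_{n+1} = x_n - f(x_n)(x_n - x_{n-1})/(f(x_n) - f(x_{n-1}))

Iteration 1:
  f(0.690000) = -0.560789
  f(1.960000) = 0.813415
  x_2 = 1.960000 - 0.813415×(1.960000 - 0.690000)/(0.813415 - (-0.560789))
       = 1.208265
Iteration 2:
  f(1.960000) = 0.813415
  f(1.208265) = 0.129731
  x_3 = 1.208265 - 0.129731×(1.208265 - 1.960000)/(0.129731 - 0.813415)
       = 1.065622
Iteration 3:
  f(1.208265) = 0.129731
  f(1.065622) = -0.067485
  x_4 = 1.065622 - (-0.067485)×(1.065622 - 1.208265)/(-0.067485 - 0.129731)
       = 1.114433
Iteration 4:
  f(1.065622) = -0.067485
  f(1.114433) = 0.000383
  x_5 = 1.114433 - 0.000383×(1.114433 - 1.065622)/(0.000383 - (-0.067485))
       = 1.114157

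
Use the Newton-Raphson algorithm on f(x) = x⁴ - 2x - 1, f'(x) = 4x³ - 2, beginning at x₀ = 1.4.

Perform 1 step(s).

f(x) = x⁴ - 2x - 1
f'(x) = 4x³ - 2
x₀ = 1.4

Newton-Raphson formula: x_{n+1} = x_n - f(x_n)/f'(x_n)

Iteration 1:
  f(1.400000) = 0.041600
  f'(1.400000) = 8.976000
  x_1 = 1.400000 - 0.041600/8.976000 = 1.395365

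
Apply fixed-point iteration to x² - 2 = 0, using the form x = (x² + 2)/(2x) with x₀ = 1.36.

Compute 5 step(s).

Equation: x² - 2 = 0
Fixed-point form: x = (x² + 2)/(2x)
x₀ = 1.36

x_1 = g(1.360000) = 1.415294
x_2 = g(1.415294) = 1.414214
x_3 = g(1.414214) = 1.414214
x_4 = g(1.414214) = 1.414214
x_5 = g(1.414214) = 1.414214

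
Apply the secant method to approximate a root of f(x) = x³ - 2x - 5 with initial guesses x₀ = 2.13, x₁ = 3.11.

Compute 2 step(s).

f(x) = x³ - 2x - 5
x₀ = 2.13, x₁ = 3.11

Secant formula: x_{n+1} = x_n - f(x_n)(x_n - x_{n-1})/(f(x_n) - f(x_{n-1}))

Iteration 1:
  f(2.130000) = 0.403597
  f(3.110000) = 18.860231
  x_2 = 3.110000 - 18.860231×(3.110000 - 2.130000)/(18.860231 - 0.403597)
       = 2.108570
Iteration 2:
  f(3.110000) = 18.860231
  f(2.108570) = 0.157705
  x_3 = 2.108570 - 0.157705×(2.108570 - 3.110000)/(0.157705 - 18.860231)
       = 2.100126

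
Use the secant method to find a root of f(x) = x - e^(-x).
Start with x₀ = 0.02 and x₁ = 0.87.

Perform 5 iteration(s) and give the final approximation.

f(x) = x - e^(-x)
x₀ = 0.02, x₁ = 0.87

Secant formula: x_{n+1} = x_n - f(x_n)(x_n - x_{n-1})/(f(x_n) - f(x_{n-1}))

Iteration 1:
  f(0.020000) = -0.960199
  f(0.870000) = 0.451048
  x_2 = 0.870000 - 0.451048×(0.870000 - 0.020000)/(0.451048 - (-0.960199))
       = 0.598332
Iteration 2:
  f(0.870000) = 0.451048
  f(0.598332) = 0.048604
  x_3 = 0.598332 - 0.048604×(0.598332 - 0.870000)/(0.048604 - 0.451048)
       = 0.565522
Iteration 3:
  f(0.598332) = 0.048604
  f(0.565522) = -0.002542
  x_4 = 0.565522 - (-0.002542)×(0.565522 - 0.598332)/(-0.002542 - 0.048604)
       = 0.567152
Iteration 4:
  f(0.565522) = -0.002542
  f(0.567152) = 0.000014
  x_5 = 0.567152 - 0.000014×(0.567152 - 0.565522)/(0.000014 - (-0.002542))
       = 0.567143
Iteration 5:
  f(0.567152) = 0.000014
  f(0.567143) = 0.000000
  x_6 = 0.567143 - 0.000000×(0.567143 - 0.567152)/(0.000000 - 0.000014)
       = 0.567143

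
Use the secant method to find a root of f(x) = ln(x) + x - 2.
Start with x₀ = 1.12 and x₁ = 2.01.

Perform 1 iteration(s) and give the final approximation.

f(x) = ln(x) + x - 2
x₀ = 1.12, x₁ = 2.01

Secant formula: x_{n+1} = x_n - f(x_n)(x_n - x_{n-1})/(f(x_n) - f(x_{n-1}))

Iteration 1:
  f(1.120000) = -0.766671
  f(2.010000) = 0.708135
  x_2 = 2.010000 - 0.708135×(2.010000 - 1.120000)/(0.708135 - (-0.766671))
       = 1.582663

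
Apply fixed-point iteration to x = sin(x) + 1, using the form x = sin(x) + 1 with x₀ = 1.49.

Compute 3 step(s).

Equation: x = sin(x) + 1
Fixed-point form: x = sin(x) + 1
x₀ = 1.49

x_1 = g(1.490000) = 1.996738
x_2 = g(1.996738) = 1.910650
x_3 = g(1.910650) = 1.942803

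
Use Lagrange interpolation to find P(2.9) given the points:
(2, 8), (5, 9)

Lagrange interpolation formula:
P(x) = Σ yᵢ × Lᵢ(x)
where Lᵢ(x) = Π_{j≠i} (x - xⱼ)/(xᵢ - xⱼ)

L_0(2.9) = (2.9 - 5)/(2 - 5) = 0.700000
L_1(2.9) = (2.9 - 2)/(5 - 2) = 0.300000

P(2.9) = 8×L_0(2.9) + 9×L_1(2.9)
P(2.9) = 8.300000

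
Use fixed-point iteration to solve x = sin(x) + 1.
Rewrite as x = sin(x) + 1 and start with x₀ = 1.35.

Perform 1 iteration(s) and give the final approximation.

Equation: x = sin(x) + 1
Fixed-point form: x = sin(x) + 1
x₀ = 1.35

x_1 = g(1.350000) = 1.975723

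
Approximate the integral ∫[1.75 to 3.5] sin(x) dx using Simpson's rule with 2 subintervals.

f(x) = sin(x)
a = 1.75, b = 3.5, n = 2
h = (b - a)/n = 0.875000

Simpson's rule: (h/3)[f(x₀) + 4f(x₁) + 2f(x₂) + ... + f(xₙ)]

x_0 = 1.7500, f(x_0) = 0.983986, coefficient = 1
x_1 = 2.6250, f(x_1) = 0.493920, coefficient = 4
x_2 = 3.5000, f(x_2) = -0.350783, coefficient = 1

I ≈ (0.875000/3) × 2.608884 = 0.760924
Exact value: 0.758211
Error: 0.002714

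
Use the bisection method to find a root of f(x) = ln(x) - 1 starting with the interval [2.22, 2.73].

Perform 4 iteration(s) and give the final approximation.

f(x) = ln(x) - 1
Initial interval: [2.22, 2.73]

Iteration 1:
  c_1 = (2.220000 + 2.730000)/2 = 2.475000
  f(c_1) = f(2.475000) = -0.093760
  f(a) × f(c) ≥ 0, new interval: [2.475000, 2.730000]
Iteration 2:
  c_2 = (2.475000 + 2.730000)/2 = 2.602500
  f(c_2) = f(2.602500) = -0.043527
  f(a) × f(c) ≥ 0, new interval: [2.602500, 2.730000]
Iteration 3:
  c_3 = (2.602500 + 2.730000)/2 = 2.666250
  f(c_3) = f(2.666250) = -0.019327
  f(a) × f(c) ≥ 0, new interval: [2.666250, 2.730000]
Iteration 4:
  c_4 = (2.666250 + 2.730000)/2 = 2.698125
  f(c_4) = f(2.698125) = -0.007443
  f(a) × f(c) ≥ 0, new interval: [2.698125, 2.730000]

After 4 iteration(s), the approximation is c_4 = 2.698125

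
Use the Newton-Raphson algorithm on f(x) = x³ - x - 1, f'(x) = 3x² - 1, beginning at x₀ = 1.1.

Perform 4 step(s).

f(x) = x³ - x - 1
f'(x) = 3x² - 1
x₀ = 1.1

Newton-Raphson formula: x_{n+1} = x_n - f(x_n)/f'(x_n)

Iteration 1:
  f(1.100000) = -0.769000
  f'(1.100000) = 2.630000
  x_1 = 1.100000 - (-0.769000)/2.630000 = 1.392395
Iteration 2:
  f(1.392395) = 0.307132
  f'(1.392395) = 4.816295
  x_2 = 1.392395 - 0.307132/4.816295 = 1.328626
Iteration 3:
  f(1.328626) = 0.016727
  f'(1.328626) = 4.295742
  x_3 = 1.328626 - 0.016727/4.295742 = 1.324732
Iteration 4:
  f(1.324732) = 0.000060
  f'(1.324732) = 4.264746
  x_4 = 1.324732 - 0.000060/4.264746 = 1.324718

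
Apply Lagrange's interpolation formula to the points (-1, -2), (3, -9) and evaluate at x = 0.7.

Lagrange interpolation formula:
P(x) = Σ yᵢ × Lᵢ(x)
where Lᵢ(x) = Π_{j≠i} (x - xⱼ)/(xᵢ - xⱼ)

L_0(0.7) = (0.7 - 3)/(-1 - 3) = 0.575000
L_1(0.7) = (0.7 - (-1))/(3 - (-1)) = 0.425000

P(0.7) = (-2)×L_0(0.7) + (-9)×L_1(0.7)
P(0.7) = -4.975000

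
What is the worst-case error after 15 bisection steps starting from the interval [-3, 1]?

Bisection error bound: |error| ≤ (b-a)/2^n
|error| ≤ (1 - (-3))/2^15 = 4/2^15
|error| ≤ 0.0001220703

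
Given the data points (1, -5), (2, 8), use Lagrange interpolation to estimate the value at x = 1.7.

Lagrange interpolation formula:
P(x) = Σ yᵢ × Lᵢ(x)
where Lᵢ(x) = Π_{j≠i} (x - xⱼ)/(xᵢ - xⱼ)

L_0(1.7) = (1.7 - 2)/(1 - 2) = 0.300000
L_1(1.7) = (1.7 - 1)/(2 - 1) = 0.700000

P(1.7) = (-5)×L_0(1.7) + 8×L_1(1.7)
P(1.7) = 4.100000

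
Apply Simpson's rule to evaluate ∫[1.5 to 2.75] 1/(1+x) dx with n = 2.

f(x) = 1/(1+x)
a = 1.5, b = 2.75, n = 2
h = (b - a)/n = 0.625000

Simpson's rule: (h/3)[f(x₀) + 4f(x₁) + 2f(x₂) + ... + f(xₙ)]

x_0 = 1.5000, f(x_0) = 0.400000, coefficient = 1
x_1 = 2.1250, f(x_1) = 0.320000, coefficient = 4
x_2 = 2.7500, f(x_2) = 0.266667, coefficient = 1

I ≈ (0.625000/3) × 1.946667 = 0.405556
Exact value: 0.405465
Error: 0.000090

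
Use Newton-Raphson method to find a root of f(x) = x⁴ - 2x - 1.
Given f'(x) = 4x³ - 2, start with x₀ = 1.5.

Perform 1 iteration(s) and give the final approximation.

f(x) = x⁴ - 2x - 1
f'(x) = 4x³ - 2
x₀ = 1.5

Newton-Raphson formula: x_{n+1} = x_n - f(x_n)/f'(x_n)

Iteration 1:
  f(1.500000) = 1.062500
  f'(1.500000) = 11.500000
  x_1 = 1.500000 - 1.062500/11.500000 = 1.407609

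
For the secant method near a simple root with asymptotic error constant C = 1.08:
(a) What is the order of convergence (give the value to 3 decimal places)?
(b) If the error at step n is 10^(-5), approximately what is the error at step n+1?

(a) Secant method has superlinear convergence with order φ = (1+√5)/2 ≈ 1.618.
    This means |e_{n+1}| ≈ C|e_n|^1.618.

(b) With |e_n| = 10^(-5) and C = 1.08:
    |e_{n+1}| ≈ 1.08 × (10^(-5))^1.618 = 1.08 × 10^(-8.09)

(a) ≈ 1.618 (golden ratio); (b) |e_{n+1}| ≈ 8.775e-09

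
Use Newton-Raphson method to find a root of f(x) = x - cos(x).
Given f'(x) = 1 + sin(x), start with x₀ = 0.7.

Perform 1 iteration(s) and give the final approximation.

f(x) = x - cos(x)
f'(x) = 1 + sin(x)
x₀ = 0.7

Newton-Raphson formula: x_{n+1} = x_n - f(x_n)/f'(x_n)

Iteration 1:
  f(0.700000) = -0.064842
  f'(0.700000) = 1.644218
  x_1 = 0.700000 - (-0.064842)/1.644218 = 0.739436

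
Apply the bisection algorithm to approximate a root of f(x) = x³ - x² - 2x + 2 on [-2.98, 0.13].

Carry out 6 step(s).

f(x) = x³ - x² - 2x + 2
Initial interval: [-2.98, 0.13]

Iteration 1:
  c_1 = (-2.980000 + 0.130000)/2 = -1.425000
  f(c_1) = f(-1.425000) = -0.074266
  f(a) × f(c) ≥ 0, new interval: [-1.425000, 0.130000]
Iteration 2:
  c_2 = (-1.425000 + 0.130000)/2 = -0.647500
  f(c_2) = f(-0.647500) = 2.604275
  f(a) × f(c) < 0, new interval: [-1.425000, -0.647500]
Iteration 3:
  c_3 = (-1.425000 + (-0.647500))/2 = -1.036250
  f(c_3) = f(-1.036250) = 1.885946
  f(a) × f(c) < 0, new interval: [-1.425000, -1.036250]
Iteration 4:
  c_4 = (-1.425000 + (-1.036250))/2 = -1.230625
  f(c_4) = f(-1.230625) = 1.083107
  f(a) × f(c) < 0, new interval: [-1.425000, -1.230625]
Iteration 5:
  c_5 = (-1.425000 + (-1.230625))/2 = -1.327812
  f(c_5) = f(-1.327812) = 0.551491
  f(a) × f(c) < 0, new interval: [-1.425000, -1.327812]
Iteration 6:
  c_6 = (-1.425000 + (-1.327812))/2 = -1.376406
  f(c_6) = f(-1.376406) = 0.250725
  f(a) × f(c) < 0, new interval: [-1.425000, -1.376406]

After 6 iteration(s), the approximation is c_6 = -1.376406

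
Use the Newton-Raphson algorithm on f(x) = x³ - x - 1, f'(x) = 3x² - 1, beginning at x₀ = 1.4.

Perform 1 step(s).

f(x) = x³ - x - 1
f'(x) = 3x² - 1
x₀ = 1.4

Newton-Raphson formula: x_{n+1} = x_n - f(x_n)/f'(x_n)

Iteration 1:
  f(1.400000) = 0.344000
  f'(1.400000) = 4.880000
  x_1 = 1.400000 - 0.344000/4.880000 = 1.329508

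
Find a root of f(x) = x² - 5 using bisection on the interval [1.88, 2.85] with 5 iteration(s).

f(x) = x² - 5
Initial interval: [1.88, 2.85]

Iteration 1:
  c_1 = (1.880000 + 2.850000)/2 = 2.365000
  f(c_1) = f(2.365000) = 0.593225
  f(a) × f(c) < 0, new interval: [1.880000, 2.365000]
Iteration 2:
  c_2 = (1.880000 + 2.365000)/2 = 2.122500
  f(c_2) = f(2.122500) = -0.494994
  f(a) × f(c) ≥ 0, new interval: [2.122500, 2.365000]
Iteration 3:
  c_3 = (2.122500 + 2.365000)/2 = 2.243750
  f(c_3) = f(2.243750) = 0.034414
  f(a) × f(c) < 0, new interval: [2.122500, 2.243750]
Iteration 4:
  c_4 = (2.122500 + 2.243750)/2 = 2.183125
  f(c_4) = f(2.183125) = -0.233965
  f(a) × f(c) ≥ 0, new interval: [2.183125, 2.243750]
Iteration 5:
  c_5 = (2.183125 + 2.243750)/2 = 2.213438
  f(c_5) = f(2.213438) = -0.100694
  f(a) × f(c) ≥ 0, new interval: [2.213438, 2.243750]

After 5 iteration(s), the approximation is c_5 = 2.213438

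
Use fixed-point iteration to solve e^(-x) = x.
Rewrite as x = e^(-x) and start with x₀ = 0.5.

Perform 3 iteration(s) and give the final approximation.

Equation: e^(-x) = x
Fixed-point form: x = e^(-x)
x₀ = 0.5

x_1 = g(0.500000) = 0.606531
x_2 = g(0.606531) = 0.545239
x_3 = g(0.545239) = 0.579703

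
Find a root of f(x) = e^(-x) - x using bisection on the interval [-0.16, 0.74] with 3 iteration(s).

f(x) = e^(-x) - x
Initial interval: [-0.16, 0.74]

Iteration 1:
  c_1 = (-0.160000 + 0.740000)/2 = 0.290000
  f(c_1) = f(0.290000) = 0.458264
  f(a) × f(c) ≥ 0, new interval: [0.290000, 0.740000]
Iteration 2:
  c_2 = (0.290000 + 0.740000)/2 = 0.515000
  f(c_2) = f(0.515000) = 0.082501
  f(a) × f(c) ≥ 0, new interval: [0.515000, 0.740000]
Iteration 3:
  c_3 = (0.515000 + 0.740000)/2 = 0.627500
  f(c_3) = f(0.627500) = -0.093575
  f(a) × f(c) < 0, new interval: [0.515000, 0.627500]

After 3 iteration(s), the approximation is c_3 = 0.627500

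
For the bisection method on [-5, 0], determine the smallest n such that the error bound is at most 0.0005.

We need (b-a)/2^n ≤ 0.0005
(0 - (-5))/2^n ≤ 0.0005
5/2^n ≤ 0.0005
2^n ≥ 10000
n ≥ log₂(10000) = 13.29
n ≥ 14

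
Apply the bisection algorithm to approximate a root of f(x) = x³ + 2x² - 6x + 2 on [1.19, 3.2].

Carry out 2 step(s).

f(x) = x³ + 2x² - 6x + 2
Initial interval: [1.19, 3.2]

Iteration 1:
  c_1 = (1.190000 + 3.200000)/2 = 2.195000
  f(c_1) = f(2.195000) = 9.041615
  f(a) × f(c) < 0, new interval: [1.190000, 2.195000]
Iteration 2:
  c_2 = (1.190000 + 2.195000)/2 = 1.692500
  f(c_2) = f(1.692500) = 2.422374
  f(a) × f(c) < 0, new interval: [1.190000, 1.692500]

After 2 iteration(s), the approximation is c_2 = 1.692500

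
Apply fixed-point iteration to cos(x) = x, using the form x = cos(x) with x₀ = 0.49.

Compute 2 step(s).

Equation: cos(x) = x
Fixed-point form: x = cos(x)
x₀ = 0.49

x_1 = g(0.490000) = 0.882333
x_2 = g(0.882333) = 0.635351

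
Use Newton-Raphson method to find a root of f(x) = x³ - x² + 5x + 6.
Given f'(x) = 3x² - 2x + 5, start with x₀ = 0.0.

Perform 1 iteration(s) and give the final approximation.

f(x) = x³ - x² + 5x + 6
f'(x) = 3x² - 2x + 5
x₀ = 0.0

Newton-Raphson formula: x_{n+1} = x_n - f(x_n)/f'(x_n)

Iteration 1:
  f(0.000000) = 6.000000
  f'(0.000000) = 5.000000
  x_1 = 0.000000 - 6.000000/5.000000 = -1.200000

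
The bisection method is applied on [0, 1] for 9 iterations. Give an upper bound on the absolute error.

Bisection error bound: |error| ≤ (b-a)/2^n
|error| ≤ (1 - 0)/2^9 = 1/2^9
|error| ≤ 0.0019531250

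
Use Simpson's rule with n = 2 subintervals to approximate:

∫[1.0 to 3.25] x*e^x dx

f(x) = x*e^x
a = 1.0, b = 3.25, n = 2
h = (b - a)/n = 1.125000

Simpson's rule: (h/3)[f(x₀) + 4f(x₁) + 2f(x₂) + ... + f(xₙ)]

x_0 = 1.0000, f(x_0) = 2.718282, coefficient = 1
x_1 = 2.1250, f(x_1) = 17.792407, coefficient = 4
x_2 = 3.2500, f(x_2) = 83.818605, coefficient = 1

I ≈ (1.125000/3) × 157.706515 = 59.139943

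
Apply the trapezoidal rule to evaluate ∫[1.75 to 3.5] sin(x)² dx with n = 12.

f(x) = sin(x)²
a = 1.75, b = 3.5, n = 12
h = (b - a)/n = 0.145833

Trapezoidal rule: (h/2)[f(x₀) + 2f(x₁) + 2f(x₂) + ... + f(xₙ)]

x_0 = 1.7500, f(x_0) = 0.968228, coefficient = 1
x_1 = 1.8958, f(x_1) = 0.898020, coefficient = 2
x_2 = 2.0417, f(x_2) = 0.794191, coefficient = 2
x_3 = 2.1875, f(x_3) = 0.665512, coefficient = 2
x_4 = 2.3333, f(x_4) = 0.522853, coefficient = 2
x_5 = 2.4792, f(x_5) = 0.378264, coefficient = 2
x_6 = 2.6250, f(x_6) = 0.243957, coefficient = 2
x_7 = 2.7708, f(x_7) = 0.131278, coefficient = 2
x_8 = 2.9167, f(x_8) = 0.049744, coefficient = 2
x_9 = 3.0625, f(x_9) = 0.006243, coefficient = 2
x_10 = 3.2083, f(x_10) = 0.004448, coefficient = 2
x_11 = 3.3542, f(x_11) = 0.044511, coefficient = 2
x_12 = 3.5000, f(x_12) = 0.123049, coefficient = 1

I ≈ (0.145833/2) × 8.569318 = 0.624846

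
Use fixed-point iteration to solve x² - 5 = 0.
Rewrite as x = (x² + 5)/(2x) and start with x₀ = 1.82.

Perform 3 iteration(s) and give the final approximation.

Equation: x² - 5 = 0
Fixed-point form: x = (x² + 5)/(2x)
x₀ = 1.82

x_1 = g(1.820000) = 2.283626
x_2 = g(2.283626) = 2.236563
x_3 = g(2.236563) = 2.236068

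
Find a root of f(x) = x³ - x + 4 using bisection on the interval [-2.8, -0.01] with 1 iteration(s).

f(x) = x³ - x + 4
Initial interval: [-2.8, -0.01]

Iteration 1:
  c_1 = (-2.800000 + (-0.010000))/2 = -1.405000
  f(c_1) = f(-1.405000) = 2.631495
  f(a) × f(c) < 0, new interval: [-2.800000, -1.405000]

After 1 iteration(s), the approximation is c_1 = -1.405000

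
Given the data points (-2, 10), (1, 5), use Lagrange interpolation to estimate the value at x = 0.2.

Lagrange interpolation formula:
P(x) = Σ yᵢ × Lᵢ(x)
where Lᵢ(x) = Π_{j≠i} (x - xⱼ)/(xᵢ - xⱼ)

L_0(0.2) = (0.2 - 1)/(-2 - 1) = 0.266667
L_1(0.2) = (0.2 - (-2))/(1 - (-2)) = 0.733333

P(0.2) = 10×L_0(0.2) + 5×L_1(0.2)
P(0.2) = 6.333333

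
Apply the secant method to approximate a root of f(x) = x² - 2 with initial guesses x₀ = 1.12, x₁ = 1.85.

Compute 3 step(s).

f(x) = x² - 2
x₀ = 1.12, x₁ = 1.85

Secant formula: x_{n+1} = x_n - f(x_n)(x_n - x_{n-1})/(f(x_n) - f(x_{n-1}))

Iteration 1:
  f(1.120000) = -0.745600
  f(1.850000) = 1.422500
  x_2 = 1.850000 - 1.422500×(1.850000 - 1.120000)/(1.422500 - (-0.745600))
       = 1.371044
Iteration 2:
  f(1.850000) = 1.422500
  f(1.371044) = -0.120239
  x_3 = 1.371044 - (-0.120239)×(1.371044 - 1.850000)/(-0.120239 - 1.422500)
       = 1.408373
Iteration 3:
  f(1.371044) = -0.120239
  f(1.408373) = -0.016486
  x_4 = 1.408373 - (-0.016486)×(1.408373 - 1.371044)/(-0.016486 - (-0.120239))
       = 1.414304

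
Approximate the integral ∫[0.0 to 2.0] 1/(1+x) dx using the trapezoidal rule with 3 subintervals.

f(x) = 1/(1+x)
a = 0.0, b = 2.0, n = 3
h = (b - a)/n = 0.666667

Trapezoidal rule: (h/2)[f(x₀) + 2f(x₁) + 2f(x₂) + ... + f(xₙ)]

x_0 = 0.0000, f(x_0) = 1.000000, coefficient = 1
x_1 = 0.6667, f(x_1) = 0.600000, coefficient = 2
x_2 = 1.3333, f(x_2) = 0.428571, coefficient = 2
x_3 = 2.0000, f(x_3) = 0.333333, coefficient = 1

I ≈ (0.666667/2) × 3.390476 = 1.130159
Exact value: 1.098612
Error: 0.031546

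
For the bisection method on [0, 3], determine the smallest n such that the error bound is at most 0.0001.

We need (b-a)/2^n ≤ 0.0001
(3 - 0)/2^n ≤ 0.0001
3/2^n ≤ 0.0001
2^n ≥ 30000
n ≥ log₂(30000) = 14.87
n ≥ 15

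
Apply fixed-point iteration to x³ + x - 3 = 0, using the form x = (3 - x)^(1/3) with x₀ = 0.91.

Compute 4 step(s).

Equation: x³ + x - 3 = 0
Fixed-point form: x = (3 - x)^(1/3)
x₀ = 0.91

x_1 = g(0.910000) = 1.278543
x_2 = g(1.278543) = 1.198483
x_3 = g(1.198483) = 1.216782
x_4 = g(1.216782) = 1.212648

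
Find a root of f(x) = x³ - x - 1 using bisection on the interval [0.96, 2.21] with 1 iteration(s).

f(x) = x³ - x - 1
Initial interval: [0.96, 2.21]

Iteration 1:
  c_1 = (0.960000 + 2.210000)/2 = 1.585000
  f(c_1) = f(1.585000) = 1.396877
  f(a) × f(c) < 0, new interval: [0.960000, 1.585000]

After 1 iteration(s), the approximation is c_1 = 1.585000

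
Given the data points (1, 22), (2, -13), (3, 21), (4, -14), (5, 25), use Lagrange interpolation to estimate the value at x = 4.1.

Lagrange interpolation formula:
P(x) = Σ yᵢ × Lᵢ(x)
where Lᵢ(x) = Π_{j≠i} (x - xⱼ)/(xᵢ - xⱼ)

L_0(4.1) = (4.1 - 2)/(1 - 2) × (4.1 - 3)/(1 - 3) × (4.1 - 4)/(1 - 4) × (4.1 - 5)/(1 - 5) = -0.008662
L_1(4.1) = (4.1 - 1)/(2 - 1) × (4.1 - 3)/(2 - 3) × (4.1 - 4)/(2 - 4) × (4.1 - 5)/(2 - 5) = 0.051150
L_2(4.1) = (4.1 - 1)/(3 - 1) × (4.1 - 2)/(3 - 2) × (4.1 - 4)/(3 - 4) × (4.1 - 5)/(3 - 5) = -0.146475
L_3(4.1) = (4.1 - 1)/(4 - 1) × (4.1 - 2)/(4 - 2) × (4.1 - 3)/(4 - 3) × (4.1 - 5)/(4 - 5) = 1.074150
L_4(4.1) = (4.1 - 1)/(5 - 1) × (4.1 - 2)/(5 - 2) × (4.1 - 3)/(5 - 3) × (4.1 - 4)/(5 - 4) = 0.029837

P(4.1) = 22×L_0(4.1) + (-13)×L_1(4.1) + 21×L_2(4.1) + (-14)×L_3(4.1) + 25×L_4(4.1)
P(4.1) = -18.223662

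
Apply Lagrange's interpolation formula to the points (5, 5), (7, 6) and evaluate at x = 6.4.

Lagrange interpolation formula:
P(x) = Σ yᵢ × Lᵢ(x)
where Lᵢ(x) = Π_{j≠i} (x - xⱼ)/(xᵢ - xⱼ)

L_0(6.4) = (6.4 - 7)/(5 - 7) = 0.300000
L_1(6.4) = (6.4 - 5)/(7 - 5) = 0.700000

P(6.4) = 5×L_0(6.4) + 6×L_1(6.4)
P(6.4) = 5.700000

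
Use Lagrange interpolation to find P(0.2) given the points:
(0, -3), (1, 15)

Lagrange interpolation formula:
P(x) = Σ yᵢ × Lᵢ(x)
where Lᵢ(x) = Π_{j≠i} (x - xⱼ)/(xᵢ - xⱼ)

L_0(0.2) = (0.2 - 1)/(0 - 1) = 0.800000
L_1(0.2) = (0.2 - 0)/(1 - 0) = 0.200000

P(0.2) = (-3)×L_0(0.2) + 15×L_1(0.2)
P(0.2) = 0.600000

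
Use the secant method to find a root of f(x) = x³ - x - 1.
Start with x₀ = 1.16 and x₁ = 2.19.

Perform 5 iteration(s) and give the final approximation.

f(x) = x³ - x - 1
x₀ = 1.16, x₁ = 2.19

Secant formula: x_{n+1} = x_n - f(x_n)(x_n - x_{n-1})/(f(x_n) - f(x_{n-1}))

Iteration 1:
  f(1.160000) = -0.599104
  f(2.190000) = 7.313459
  x_2 = 2.190000 - 7.313459×(2.190000 - 1.160000)/(7.313459 - (-0.599104))
       = 1.237987
Iteration 2:
  f(2.190000) = 7.313459
  f(1.237987) = -0.340633
  x_3 = 1.237987 - (-0.340633)×(1.237987 - 2.190000)/(-0.340633 - 7.313459)
       = 1.280355
Iteration 3:
  f(1.237987) = -0.340633
  f(1.280355) = -0.181458
  x_4 = 1.280355 - (-0.181458)×(1.280355 - 1.237987)/(-0.181458 - (-0.340633))
       = 1.328654
Iteration 4:
  f(1.280355) = -0.181458
  f(1.328654) = 0.016846
  x_5 = 1.328654 - 0.016846×(1.328654 - 1.280355)/(0.016846 - (-0.181458))
       = 1.324551
Iteration 5:
  f(1.328654) = 0.016846
  f(1.324551) = -0.000713
  x_6 = 1.324551 - (-0.000713)×(1.324551 - 1.328654)/(-0.000713 - 0.016846)
       = 1.324717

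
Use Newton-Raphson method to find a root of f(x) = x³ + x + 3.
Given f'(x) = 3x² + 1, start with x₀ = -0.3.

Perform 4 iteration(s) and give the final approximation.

f(x) = x³ + x + 3
f'(x) = 3x² + 1
x₀ = -0.3

Newton-Raphson formula: x_{n+1} = x_n - f(x_n)/f'(x_n)

Iteration 1:
  f(-0.300000) = 2.673000
  f'(-0.300000) = 1.270000
  x_1 = -0.300000 - 2.673000/1.270000 = -2.404724
Iteration 2:
  f(-2.404724) = -13.310523
  f'(-2.404724) = 18.348098
  x_2 = -2.404724 - (-13.310523)/18.348098 = -1.679280
Iteration 3:
  f(-1.679280) = -3.414819
  f'(-1.679280) = 9.459945
  x_3 = -1.679280 - (-3.414819)/9.459945 = -1.318303
Iteration 4:
  f(-1.318303) = -0.609415
  f'(-1.318303) = 6.213772
  x_4 = -1.318303 - (-0.609415)/6.213772 = -1.220229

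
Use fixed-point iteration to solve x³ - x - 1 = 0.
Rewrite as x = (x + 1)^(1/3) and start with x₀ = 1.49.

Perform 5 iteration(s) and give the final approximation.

Equation: x³ - x - 1 = 0
Fixed-point form: x = (x + 1)^(1/3)
x₀ = 1.49

x_1 = g(1.490000) = 1.355397
x_2 = g(1.355397) = 1.330520
x_3 = g(1.330520) = 1.325819
x_4 = g(1.325819) = 1.324927
x_5 = g(1.324927) = 1.324758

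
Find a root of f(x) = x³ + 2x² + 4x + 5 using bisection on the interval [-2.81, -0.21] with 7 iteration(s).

f(x) = x³ + 2x² + 4x + 5
Initial interval: [-2.81, -0.21]

Iteration 1:
  c_1 = (-2.810000 + (-0.210000))/2 = -1.510000
  f(c_1) = f(-1.510000) = 0.077249
  f(a) × f(c) < 0, new interval: [-2.810000, -1.510000]
Iteration 2:
  c_2 = (-2.810000 + (-1.510000))/2 = -2.160000
  f(c_2) = f(-2.160000) = -4.386496
  f(a) × f(c) ≥ 0, new interval: [-2.160000, -1.510000]
Iteration 3:
  c_3 = (-2.160000 + (-1.510000))/2 = -1.835000
  f(c_3) = f(-1.835000) = -1.784408
  f(a) × f(c) ≥ 0, new interval: [-1.835000, -1.510000]
Iteration 4:
  c_4 = (-1.835000 + (-1.510000))/2 = -1.672500
  f(c_4) = f(-1.672500) = -0.773899
  f(a) × f(c) ≥ 0, new interval: [-1.672500, -1.510000]
Iteration 5:
  c_5 = (-1.672500 + (-1.510000))/2 = -1.591250
  f(c_5) = f(-1.591250) = -0.330014
  f(a) × f(c) ≥ 0, new interval: [-1.591250, -1.510000]
Iteration 6:
  c_6 = (-1.591250 + (-1.510000))/2 = -1.550625
  f(c_6) = f(-1.550625) = -0.122006
  f(a) × f(c) ≥ 0, new interval: [-1.550625, -1.510000]
Iteration 7:
  c_7 = (-1.550625 + (-1.510000))/2 = -1.530312
  f(c_7) = f(-1.530312) = -0.021309
  f(a) × f(c) ≥ 0, new interval: [-1.530312, -1.510000]

After 7 iteration(s), the approximation is c_7 = -1.530312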